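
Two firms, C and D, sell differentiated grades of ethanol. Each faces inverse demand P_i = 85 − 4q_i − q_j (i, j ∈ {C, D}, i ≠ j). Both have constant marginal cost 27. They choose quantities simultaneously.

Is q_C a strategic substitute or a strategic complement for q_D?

Firm C's profit: π = q_C(85 − 4q_C − q_D) − 27q_C.
∂π/∂q_C = 58 − 8q_C − q_D = 0 ⇒ q_C = 7.25 − 0.125q_D.
The best-response slope dq_C/dq_D = −0.125 < 0: the reaction function is downward-sloping, so the choices are strategic substitutes.

strategic substitutes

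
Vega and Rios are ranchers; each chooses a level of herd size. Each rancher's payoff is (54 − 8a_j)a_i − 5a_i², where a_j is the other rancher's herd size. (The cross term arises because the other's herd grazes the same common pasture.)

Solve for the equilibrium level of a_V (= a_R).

3

Vega's payoff is (54 − 8a_R)a_V − 5a_V².
∂π/∂a_V = 54 − 8a_R − 10a_V = 0, so a_V = 5.4 − 0.8a_R.
By symmetry a_R = a_V; substituting into the reaction function, 1.8a_V = 5.4 and a_V = 3.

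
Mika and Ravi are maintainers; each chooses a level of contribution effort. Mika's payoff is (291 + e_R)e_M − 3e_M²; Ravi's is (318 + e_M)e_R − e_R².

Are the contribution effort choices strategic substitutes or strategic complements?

Expanding Mika's payoff: 291e_M + e_Re_M − 3e_M².
∂π/∂e_M = 291 + e_R − 6e_M = 0, so e_M = 48.5 + (1/6)e_R.
The best-response slope de_M/de_R = 1/6 > 0: the reaction function is upward-sloping, so the choices are strategic complements.

strategic complements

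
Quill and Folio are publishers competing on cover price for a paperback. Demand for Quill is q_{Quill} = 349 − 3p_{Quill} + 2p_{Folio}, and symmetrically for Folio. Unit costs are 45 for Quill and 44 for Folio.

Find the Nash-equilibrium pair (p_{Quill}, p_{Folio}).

120.8125, 120.4375

Quill's profit: π = (p_{Quill} − 45)(349 − 3p_{Quill} + 2p_{Folio}).
∂π/∂p_{Quill} = 484 − 6p_{Quill} + 2p_{Folio} = 0 ⇒ p_{Quill} = 242/3 + (1/3)p_{Folio}.
Similarly p_{Folio} = 481/6 + (1/3)p_{Quill}.
Plugging p_{Folio} into Quill's best response: p_{Quill} = 242/3 + (1/3)(481/6 + (1/3)p_{Quill}) ⇒ (8/9)p_{Quill} = 1933/18, so p_{Quill} = 120.8125.
Then p_{Folio} = 481/6 + (1/3)·120.8125 = 120.4375.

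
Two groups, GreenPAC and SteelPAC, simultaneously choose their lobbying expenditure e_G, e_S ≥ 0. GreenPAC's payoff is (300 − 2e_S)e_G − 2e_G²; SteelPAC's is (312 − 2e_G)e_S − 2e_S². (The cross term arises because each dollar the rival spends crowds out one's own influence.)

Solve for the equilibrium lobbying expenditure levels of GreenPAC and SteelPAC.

Expanding GreenPAC's payoff: 300e_G − 2e_Se_G − 2e_G².
∂π/∂e_G = 300 − 2e_S − 4e_G = 0, so e_G = 75 − 0.5e_S.
Likewise for SteelPAC: e_S = 78 − 0.5e_G.
Solving the two reaction functions simultaneously: (1 − (−0.5)(−0.5))e_G = 75 − 0.5·78, so 0.75e_G = 36 and e_G = 48.
Then e_S = 78 − 0.5·48 = 54.

48, 54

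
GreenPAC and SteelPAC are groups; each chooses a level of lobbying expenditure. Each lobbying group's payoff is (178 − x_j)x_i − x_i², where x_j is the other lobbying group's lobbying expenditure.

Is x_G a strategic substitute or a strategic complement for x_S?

GreenPAC's payoff is (178 − x_S)x_G − x_G².
∂π/∂x_G = 178 − x_S − 2x_G = 0, so x_G = 89 − 0.5x_S.
The best-response slope dx_G/dx_S = −0.5 < 0: the reaction function is downward-sloping, so the choices are strategic substitutes.

strategic substitutes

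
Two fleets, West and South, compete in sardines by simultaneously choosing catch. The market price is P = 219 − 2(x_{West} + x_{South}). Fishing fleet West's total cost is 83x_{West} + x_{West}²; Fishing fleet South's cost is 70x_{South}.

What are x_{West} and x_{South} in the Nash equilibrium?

Fishing fleet West's profit: π = x_{West}(219 − 2(x_{West} + x_{South})) − 83x_{West} − x_{West}².
∂π/∂x_{West} = 136 − 6x_{West} − 2x_{South} = 0, so x_{West} = 68/3 − (1/3)x_{South}.
For South: ∂π/∂x_{South} = 149 − 4x_{South} − 2x_{West} = 0 ⇒ x_{South} = 37.25 − 0.5x_{West}.
Solving the two reaction functions simultaneously: (1 − (−1/3)(−0.5))x_{West} = 68/3 − (1/3)·37.25, so (5/6)x_{West} = 10.25 and x_{West} = 12.3.
Then x_{South} = 37.25 − 0.5·12.3 = 31.1.

12.3, 31.1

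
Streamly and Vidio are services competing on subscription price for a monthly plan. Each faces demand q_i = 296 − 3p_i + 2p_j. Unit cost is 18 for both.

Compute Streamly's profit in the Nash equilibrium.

Streamly's profit: π = (p_{Streamly} − 18)(296 − 3p_{Streamly} + 2p_{Vidio}).
∂π/∂p_{Streamly} = 350 − 6p_{Streamly} + 2p_{Vidio} = 0 ⇒ p_{Streamly} = 175/3 + (1/3)p_{Vidio}.
Setting p_{Streamly} = p_{Vidio} in the reaction function: p_{Streamly} = 175/3 + (1/3)p_{Streamly}, so p_{Streamly} = (175/3) / (2/3) = 87.5.
q_{Streamly} = 296 − 3·87.5 + 2·87.5 = 208.5.
Profit = (87.5 − 18)·208.5 = 14490.75.

14490.75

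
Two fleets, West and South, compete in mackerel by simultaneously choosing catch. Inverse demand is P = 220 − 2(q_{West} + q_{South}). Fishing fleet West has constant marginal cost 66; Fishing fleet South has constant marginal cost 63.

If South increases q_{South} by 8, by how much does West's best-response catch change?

Fishing fleet West's profit: π = q_{West}(220 − 2(q_{West} + q_{South})) − 66q_{West}.
∂π/∂q_{West} = 154 − 4q_{West} − 2q_{South} = 0, so q_{West} = 38.5 − 0.5q_{South}.
The reaction-function slope is −0.5, so an 8-unit rise in q_{South} moves q_{West} by −0.5 × 8 = −4. West's best response falls — the actions are strategic substitutes.

-4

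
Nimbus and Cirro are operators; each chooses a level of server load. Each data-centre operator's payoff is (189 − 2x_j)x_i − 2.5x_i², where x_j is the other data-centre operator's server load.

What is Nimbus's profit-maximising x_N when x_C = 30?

Nimbus's payoff is (189 − 2x_C)x_N − 2.5x_N².
∂π/∂x_N = 189 − 2x_C − 5x_N = 0, so x_N = 37.8 − 0.4x_C.
At x_C = 30: x_N = 37.8 − 0.4·30 = 25.8.

25.8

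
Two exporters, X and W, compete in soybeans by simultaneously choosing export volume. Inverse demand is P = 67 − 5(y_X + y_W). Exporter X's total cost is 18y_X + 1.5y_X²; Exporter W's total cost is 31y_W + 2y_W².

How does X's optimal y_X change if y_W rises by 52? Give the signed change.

-20

Exporter X's profit: π = y_X(67 − 5(y_X + y_W)) − 18y_X − 1.5y_X².
∂π/∂y_X = 49 − 13y_X − 5y_W = 0, so y_X = 49/13 − (5/13)y_W.
The reaction-function slope is −5/13, so a 52-unit rise in y_W moves y_X by −5/13 × 52 = −20. X's best response falls — the actions are strategic substitutes.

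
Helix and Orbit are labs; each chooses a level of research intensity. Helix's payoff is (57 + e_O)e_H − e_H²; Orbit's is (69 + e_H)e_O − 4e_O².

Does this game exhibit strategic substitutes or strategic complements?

strategic complements

Expanding Helix's payoff: 57e_H + e_Oe_H − e_H².
∂π/∂e_H = 57 + e_O − 2e_H = 0, so e_H = 28.5 + 0.5e_O.
The best-response slope de_H/de_O = 0.5 > 0: the reaction function is upward-sloping, so the choices are strategic complements.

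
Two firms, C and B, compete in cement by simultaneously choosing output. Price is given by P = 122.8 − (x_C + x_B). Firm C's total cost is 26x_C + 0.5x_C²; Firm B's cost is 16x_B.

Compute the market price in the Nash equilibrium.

60.72

Firm C's profit: π = x_C(122.8 − (x_C + x_B)) − 26x_C − 0.5x_C².
∂π/∂x_C = 96.8 − 3x_C − x_B = 0, so x_C = 484/15 − (1/3)x_B.
For B: ∂π/∂x_B = 106.8 − 2x_B − x_C = 0 ⇒ x_B = 53.4 − 0.5x_C.
Substituting the second reaction function into the first: x_C = 484/15 − (1/3)(53.4 − 0.5x_C), which gives (5/6)x_C = 217/15 ⇒ x_C = 17.36.
Then x_B = 53.4 − 0.5·17.36 = 44.72.
Equilibrium price: P = 122.8 − 62.08 = 60.72.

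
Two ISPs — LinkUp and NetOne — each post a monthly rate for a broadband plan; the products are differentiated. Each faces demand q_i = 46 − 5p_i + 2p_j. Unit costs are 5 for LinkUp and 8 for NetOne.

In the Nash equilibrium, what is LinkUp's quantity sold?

LinkUp's profit: π = (p_{LinkUp} − 5)(46 − 5p_{LinkUp} + 2p_{NetOne}).
∂π/∂p_{LinkUp} = 71 − 10p_{LinkUp} + 2p_{NetOne} = 0 ⇒ p_{LinkUp} = 7.1 + 0.2p_{NetOne}.
Similarly p_{NetOne} = 8.6 + 0.2p_{LinkUp}.
Plugging p_{NetOne} into LinkUp's best response: p_{LinkUp} = 7.1 + 0.2(8.6 + 0.2p_{LinkUp}) ⇒ 0.96p_{LinkUp} = 8.82, so p_{LinkUp} = 9.1875.
Then p_{NetOne} = 8.6 + 0.2·9.1875 = 10.4375.
q_{LinkUp} = 46 − 5·9.1875 + 2·10.4375 = 20.9375.

20.9375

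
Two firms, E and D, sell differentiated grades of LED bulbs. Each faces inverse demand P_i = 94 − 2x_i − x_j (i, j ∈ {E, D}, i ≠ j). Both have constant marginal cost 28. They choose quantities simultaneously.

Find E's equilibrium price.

54.4

Firm E's profit: π = x_E(94 − 2x_E − x_D) − 28x_E.
∂π/∂x_E = 66 − 4x_E − x_D = 0 ⇒ x_E = 16.5 − 0.25x_D.
By symmetry x_D = x_E; substituting into the reaction function, 1.25x_E = 16.5 and x_E = 13.2.
P_E = 94 − 2·13.2 − 13.2 = 54.4.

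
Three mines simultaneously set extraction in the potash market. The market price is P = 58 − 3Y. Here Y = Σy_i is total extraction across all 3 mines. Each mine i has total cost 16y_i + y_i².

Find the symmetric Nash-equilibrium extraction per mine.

3

A representative mine's profit is π_i = y_i(58 − 3Y) − 16y_i − y_i², with Y = y_i + Σ_{j≠i} y_j.
First-order condition: 42 − 8y_i − 3Σ_{j≠i} y_j = 0.
Imposing symmetry (y_j = y for all j) turns Σ_{j≠i} y_j into 2y, so 42 = 14y and y = 3.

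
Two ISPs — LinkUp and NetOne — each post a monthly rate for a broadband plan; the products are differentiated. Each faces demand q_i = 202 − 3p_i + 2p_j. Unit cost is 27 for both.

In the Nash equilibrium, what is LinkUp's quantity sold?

131.25

LinkUp's profit: π = (p_{LinkUp} − 27)(202 − 3p_{LinkUp} + 2p_{NetOne}).
∂π/∂p_{LinkUp} = 283 − 6p_{LinkUp} + 2p_{NetOne} = 0 ⇒ p_{LinkUp} = 283/6 + (1/3)p_{NetOne}.
The game is symmetric, so in equilibrium p_{NetOne} = p_{LinkUp}: the reaction function gives (2/3)p_{LinkUp} = 283/6, hence p_{LinkUp} = 70.75.
q_{LinkUp} = 202 − 3·70.75 + 2·70.75 = 131.25.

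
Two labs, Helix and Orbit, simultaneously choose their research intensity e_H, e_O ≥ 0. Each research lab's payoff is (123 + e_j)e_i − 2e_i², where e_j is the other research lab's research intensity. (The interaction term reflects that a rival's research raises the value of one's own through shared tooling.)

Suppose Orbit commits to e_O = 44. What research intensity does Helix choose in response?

41.75

Helix's payoff is (123 + e_O)e_H − 2e_H².
∂π/∂e_H = 123 + e_O − 4e_H = 0, so e_H = 30.75 + 0.25e_O.
At e_O = 44: e_H = 30.75 + 0.25·44 = 41.75.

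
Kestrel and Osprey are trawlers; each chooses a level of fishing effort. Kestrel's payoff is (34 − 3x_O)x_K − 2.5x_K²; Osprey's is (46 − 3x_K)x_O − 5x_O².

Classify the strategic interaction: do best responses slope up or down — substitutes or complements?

strategic substitutes

Expanding Kestrel's payoff: 34x_K − 3x_Ox_K − 2.5x_K².
∂π/∂x_K = 34 − 3x_O − 5x_K = 0, so x_K = 6.8 − 0.6x_O.
The best-response slope dx_K/dx_O = −0.6 < 0: the reaction function is downward-sloping, so the choices are strategic substitutes.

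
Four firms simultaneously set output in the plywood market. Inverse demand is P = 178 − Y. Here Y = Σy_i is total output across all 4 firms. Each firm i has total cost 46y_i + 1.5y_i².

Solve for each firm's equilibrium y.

16.5

A representative firm's profit is π_i = y_i(178 − Y) − 46y_i − 1.5y_i², with Y = y_i + Σ_{j≠i} y_j.
First-order condition: 132 − 5y_i − Σ_{j≠i} y_j = 0.
With identical firms, set every y_j = y: then 132 − 5y − 3y = 0, i.e. y = 132/8 = 16.5.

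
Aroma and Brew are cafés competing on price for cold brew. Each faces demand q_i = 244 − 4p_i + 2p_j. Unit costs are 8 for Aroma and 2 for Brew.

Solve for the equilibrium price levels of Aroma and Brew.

Aroma's profit: π = (p_{Aroma} − 8)(244 − 4p_{Aroma} + 2p_{Brew}).
∂π/∂p_{Aroma} = 276 − 8p_{Aroma} + 2p_{Brew} = 0 ⇒ p_{Aroma} = 34.5 + 0.25p_{Brew}.
Similarly p_{Brew} = 31.5 + 0.25p_{Aroma}.
Substituting the second reaction function into the first: p_{Aroma} = 34.5 + 0.25(31.5 + 0.25p_{Aroma}), which gives 0.9375p_{Aroma} = 42.375 ⇒ p_{Aroma} = 45.2.
Then p_{Brew} = 31.5 + 0.25·45.2 = 42.8.

45.2, 42.8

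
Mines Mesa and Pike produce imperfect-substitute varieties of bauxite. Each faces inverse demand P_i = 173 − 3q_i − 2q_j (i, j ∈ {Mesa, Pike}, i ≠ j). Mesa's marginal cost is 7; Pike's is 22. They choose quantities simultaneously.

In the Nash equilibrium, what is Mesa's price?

Mine Mesa's profit: π = q_{Mesa}(173 − 3q_{Mesa} − 2q_{Pike}) − 7q_{Mesa}.
∂π/∂q_{Mesa} = 166 − 6q_{Mesa} − 2q_{Pike} = 0 ⇒ q_{Mesa} = 83/3 − (1/3)q_{Pike}.
Similarly q_{Pike} = 151/6 − (1/3)q_{Mesa}.
Plugging q_{Pike} into Mesa's best response: q_{Mesa} = 83/3 − (1/3)(151/6 − (1/3)q_{Mesa}) ⇒ (8/9)q_{Mesa} = 347/18, so q_{Mesa} = 21.6875.
Then q_{Pike} = 151/6 − (1/3)·21.6875 = 17.9375.
P_{Mesa} = 173 − 3·21.6875 − 2·17.9375 = 72.0625.

72.0625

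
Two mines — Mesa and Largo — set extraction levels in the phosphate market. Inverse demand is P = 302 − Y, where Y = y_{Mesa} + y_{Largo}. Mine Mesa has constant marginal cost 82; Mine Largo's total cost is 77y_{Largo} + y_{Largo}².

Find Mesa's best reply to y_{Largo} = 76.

72

Mine Mesa's profit: π = y_{Mesa}(302 − (y_{Mesa} + y_{Largo})) − 82y_{Mesa}.
∂π/∂y_{Mesa} = 220 − 2y_{Mesa} − y_{Largo} = 0, so y_{Mesa} = 110 − 0.5y_{Largo}.
At y_{Largo} = 76: y_{Mesa} = 110 − 0.5·76 = 72.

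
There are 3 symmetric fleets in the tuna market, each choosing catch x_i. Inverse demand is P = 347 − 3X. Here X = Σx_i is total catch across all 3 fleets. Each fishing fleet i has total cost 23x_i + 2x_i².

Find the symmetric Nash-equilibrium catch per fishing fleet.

20.25

A representative fishing fleet's profit is π_i = x_i(347 − 3X) − 23x_i − 2x_i², with X = x_i + Σ_{j≠i} x_j.
First-order condition: 324 − 10x_i − 3Σ_{j≠i} x_j = 0.
Imposing symmetry (x_j = x for all j) turns Σ_{j≠i} x_j into 2x, so 324 = 16x and x = 20.25.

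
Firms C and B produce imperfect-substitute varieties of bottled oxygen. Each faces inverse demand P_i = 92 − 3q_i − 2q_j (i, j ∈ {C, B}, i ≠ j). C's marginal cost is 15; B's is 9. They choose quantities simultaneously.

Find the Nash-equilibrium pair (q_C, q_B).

Firm C's profit: π = q_C(92 − 3q_C − 2q_B) − 15q_C.
∂π/∂q_C = 77 − 6q_C − 2q_B = 0 ⇒ q_C = 77/6 − (1/3)q_B.
Similarly q_B = 83/6 − (1/3)q_C.
Solving the two reaction functions simultaneously: (1 − (−1/3)(−1/3))q_C = 77/6 − (1/3)·(83/6), so (8/9)q_C = 74/9 and q_C = 9.25.
Then q_B = 83/6 − (1/3)·9.25 = 10.75.

9.25, 10.75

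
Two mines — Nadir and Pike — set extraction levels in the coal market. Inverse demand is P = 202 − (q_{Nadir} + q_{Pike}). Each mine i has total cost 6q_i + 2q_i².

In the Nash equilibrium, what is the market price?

146

Mine Nadir's profit: π = q_{Nadir}(202 − (q_{Nadir} + q_{Pike})) − 6q_{Nadir} − 2q_{Nadir}².
∂π/∂q_{Nadir} = 196 − 6q_{Nadir} − q_{Pike} = 0, so q_{Nadir} = 98/3 − (1/6)q_{Pike}.
The game is symmetric, so in equilibrium q_{Pike} = q_{Nadir}: the reaction function gives (7/6)q_{Nadir} = 98/3, hence q_{Nadir} = 28.
Equilibrium price: P = 202 − 56 = 146.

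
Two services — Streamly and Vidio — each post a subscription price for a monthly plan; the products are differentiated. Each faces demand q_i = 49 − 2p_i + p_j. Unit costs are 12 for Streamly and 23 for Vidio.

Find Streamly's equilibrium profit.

380.88

Streamly's profit: π = (p_{Streamly} − 12)(49 − 2p_{Streamly} + p_{Vidio}).
∂π/∂p_{Streamly} = 73 − 4p_{Streamly} + p_{Vidio} = 0 ⇒ p_{Streamly} = 18.25 + 0.25p_{Vidio}.
Similarly p_{Vidio} = 23.75 + 0.25p_{Streamly}.
Substituting the second reaction function into the first: p_{Streamly} = 18.25 + 0.25(23.75 + 0.25p_{Streamly}), which gives 0.9375p_{Streamly} = 24.1875 ⇒ p_{Streamly} = 25.8.
Then p_{Vidio} = 23.75 + 0.25·25.8 = 30.2.
q_{Streamly} = 49 − 2·25.8 + 30.2 = 27.6.
Profit = (25.8 − 12)·27.6 = 380.88.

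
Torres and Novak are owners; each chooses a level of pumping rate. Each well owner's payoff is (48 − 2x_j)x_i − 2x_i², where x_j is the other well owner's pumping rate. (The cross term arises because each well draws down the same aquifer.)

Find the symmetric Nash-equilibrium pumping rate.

Torres's payoff is (48 − 2x_N)x_T − 2x_T².
∂π/∂x_T = 48 − 2x_N − 4x_T = 0, so x_T = 12 − 0.5x_N.
By symmetry x_N = x_T; substituting into the reaction function, 1.5x_T = 12 and x_T = 8.

8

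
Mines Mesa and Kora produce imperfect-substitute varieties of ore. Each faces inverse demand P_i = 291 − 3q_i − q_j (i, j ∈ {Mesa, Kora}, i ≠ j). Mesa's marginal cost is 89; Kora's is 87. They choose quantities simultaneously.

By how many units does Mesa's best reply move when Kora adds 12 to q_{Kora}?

-2

Mine Mesa's profit: π = q_{Mesa}(291 − 3q_{Mesa} − q_{Kora}) − 89q_{Mesa}.
∂π/∂q_{Mesa} = 202 − 6q_{Mesa} − q_{Kora} = 0 ⇒ q_{Mesa} = 101/3 − (1/6)q_{Kora}.
The reaction-function slope is −1/6, so a 12-unit rise in q_{Kora} moves q_{Mesa} by −1/6 × 12 = −2. Mesa's best response falls — the actions are strategic substitutes.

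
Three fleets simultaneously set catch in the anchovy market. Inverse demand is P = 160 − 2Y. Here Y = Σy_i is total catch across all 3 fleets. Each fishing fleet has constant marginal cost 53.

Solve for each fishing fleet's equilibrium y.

A representative fishing fleet's profit is π_i = y_i(160 − 2Y) − 53y_i, with Y = y_i + Σ_{j≠i} y_j.
First-order condition: 107 − 4y_i − 2Σ_{j≠i} y_j = 0.
In a symmetric equilibrium every fishing fleet chooses the same y, so Σ_{j≠i} y_j = 2y. The condition becomes 107 − 8y = 0, giving y = 107/8 = 13.375.

13.375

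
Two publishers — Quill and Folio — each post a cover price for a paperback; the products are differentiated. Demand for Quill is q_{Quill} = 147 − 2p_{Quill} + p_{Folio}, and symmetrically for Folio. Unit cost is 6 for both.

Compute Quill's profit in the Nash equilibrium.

Quill's profit: π = (p_{Quill} − 6)(147 − 2p_{Quill} + p_{Folio}).
∂π/∂p_{Quill} = 159 − 4p_{Quill} + p_{Folio} = 0 ⇒ p_{Quill} = 39.75 + 0.25p_{Folio}.
By symmetry p_{Folio} = p_{Quill}; substituting into the reaction function, 0.75p_{Quill} = 39.75 and p_{Quill} = 53.
q_{Quill} = 147 − 2·53 + 53 = 94.
Profit = (53 − 6)·94 = 4418.

4418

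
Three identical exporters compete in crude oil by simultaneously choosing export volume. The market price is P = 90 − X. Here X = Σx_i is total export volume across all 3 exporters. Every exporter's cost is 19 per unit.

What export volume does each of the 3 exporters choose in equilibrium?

A representative exporter's profit is π_i = x_i(90 − X) − 19x_i, with X = x_i + Σ_{j≠i} x_j.
First-order condition: 71 − 2x_i − Σ_{j≠i} x_j = 0.
With identical exporters, set every x_j = x: then 71 − 2x − 2x = 0, i.e. x = 71/4 = 17.75.

17.75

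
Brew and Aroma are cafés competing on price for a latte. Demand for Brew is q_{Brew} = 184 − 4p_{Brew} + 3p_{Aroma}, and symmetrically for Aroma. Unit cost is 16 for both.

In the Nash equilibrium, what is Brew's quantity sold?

134.4

Brew's profit: π = (p_{Brew} − 16)(184 − 4p_{Brew} + 3p_{Aroma}).
∂π/∂p_{Brew} = 248 − 8p_{Brew} + 3p_{Aroma} = 0 ⇒ p_{Brew} = 31 + 0.375p_{Aroma}.
Setting p_{Brew} = p_{Aroma} in the reaction function: p_{Brew} = 31 + 0.375p_{Brew}, so p_{Brew} = 31 / 0.625 = 49.6.
q_{Brew} = 184 − 4·49.6 + 3·49.6 = 134.4.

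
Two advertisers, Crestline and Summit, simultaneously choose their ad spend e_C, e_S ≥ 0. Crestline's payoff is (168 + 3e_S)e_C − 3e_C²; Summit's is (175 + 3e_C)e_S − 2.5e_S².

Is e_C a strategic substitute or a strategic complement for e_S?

strategic complements

Expanding Crestline's payoff: 168e_C + 3e_Se_C − 3e_C².
∂π/∂e_C = 168 + 3e_S − 6e_C = 0, so e_C = 28 + 0.5e_S.
The best-response slope de_C/de_S = 0.5 > 0: the reaction function is upward-sloping, so the choices are strategic complements.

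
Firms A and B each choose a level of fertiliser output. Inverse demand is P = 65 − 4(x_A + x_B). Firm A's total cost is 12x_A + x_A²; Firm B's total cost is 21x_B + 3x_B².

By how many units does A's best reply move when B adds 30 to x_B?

Firm A's profit: π = x_A(65 − 4(x_A + x_B)) − 12x_A − x_A².
∂π/∂x_A = 53 − 10x_A − 4x_B = 0, so x_A = 5.3 − 0.4x_B.
The reaction-function slope is −0.4, so a 30-unit rise in x_B moves x_A by −0.4 × 30 = −12. A's best response falls — the actions are strategic substitutes.

-12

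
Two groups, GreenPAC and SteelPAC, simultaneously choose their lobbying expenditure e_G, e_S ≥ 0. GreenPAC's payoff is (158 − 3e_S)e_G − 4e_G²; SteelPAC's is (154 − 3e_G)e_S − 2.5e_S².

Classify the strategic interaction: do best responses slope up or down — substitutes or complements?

Expanding GreenPAC's payoff: 158e_G − 3e_Se_G − 4e_G².
∂π/∂e_G = 158 − 3e_S − 8e_G = 0, so e_G = 19.75 − 0.375e_S.
The best-response slope de_G/de_S = −0.375 < 0: the reaction function is downward-sloping, so the choices are strategic substitutes.

strategic substitutes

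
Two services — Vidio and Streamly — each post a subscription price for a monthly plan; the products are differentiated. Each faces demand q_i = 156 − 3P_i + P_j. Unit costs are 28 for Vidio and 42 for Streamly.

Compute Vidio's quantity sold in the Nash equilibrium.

Vidio's profit: π = (P_{Vidio} − 28)(156 − 3P_{Vidio} + P_{Streamly}).
∂π/∂P_{Vidio} = 240 − 6P_{Vidio} + P_{Streamly} = 0 ⇒ P_{Vidio} = 40 + (1/6)P_{Streamly}.
Similarly P_{Streamly} = 47 + (1/6)P_{Vidio}.
Plugging P_{Streamly} into Vidio's best response: P_{Vidio} = 40 + (1/6)(47 + (1/6)P_{Vidio}) ⇒ (35/36)P_{Vidio} = 287/6, so P_{Vidio} = 49.2.
Then P_{Streamly} = 47 + (1/6)·49.2 = 55.2.
q_{Vidio} = 156 − 3·49.2 + 55.2 = 63.6.

63.6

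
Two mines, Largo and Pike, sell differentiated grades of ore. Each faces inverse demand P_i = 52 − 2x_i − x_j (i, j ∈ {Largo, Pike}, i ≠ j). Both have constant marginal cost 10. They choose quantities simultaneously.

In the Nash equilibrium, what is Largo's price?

Mine Largo's profit: π = x_{Largo}(52 − 2x_{Largo} − x_{Pike}) − 10x_{Largo}.
∂π/∂x_{Largo} = 42 − 4x_{Largo} − x_{Pike} = 0 ⇒ x_{Largo} = 10.5 − 0.25x_{Pike}.
Setting x_{Largo} = x_{Pike} in the reaction function: x_{Largo} = 10.5 − 0.25x_{Largo}, so x_{Largo} = 10.5 / 1.25 = 8.4.
P_{Largo} = 52 − 2·8.4 − 8.4 = 26.8.

26.8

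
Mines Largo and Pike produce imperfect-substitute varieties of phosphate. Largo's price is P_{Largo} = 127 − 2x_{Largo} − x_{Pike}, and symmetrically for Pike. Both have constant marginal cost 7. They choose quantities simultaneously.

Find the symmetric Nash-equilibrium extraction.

Mine Largo's profit: π = x_{Largo}(127 − 2x_{Largo} − x_{Pike}) − 7x_{Largo}.
∂π/∂x_{Largo} = 120 − 4x_{Largo} − x_{Pike} = 0 ⇒ x_{Largo} = 30 − 0.25x_{Pike}.
By symmetry x_{Pike} = x_{Largo}; substituting into the reaction function, 1.25x_{Largo} = 30 and x_{Largo} = 24.

24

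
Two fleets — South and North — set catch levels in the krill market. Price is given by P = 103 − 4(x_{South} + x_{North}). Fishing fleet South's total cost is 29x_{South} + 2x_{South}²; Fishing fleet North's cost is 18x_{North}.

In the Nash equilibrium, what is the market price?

Fishing fleet South's profit: π = x_{South}(103 − 4(x_{South} + x_{North})) − 29x_{South} − 2x_{South}².
∂π/∂x_{South} = 74 − 12x_{South} − 4x_{North} = 0, so x_{South} = 37/6 − (1/3)x_{North}.
For North: ∂π/∂x_{North} = 85 − 8x_{North} − 4x_{South} = 0 ⇒ x_{North} = 10.625 − 0.5x_{South}.
Solving the two reaction functions simultaneously: (1 − (−1/3)(−0.5))x_{South} = 37/6 − (1/3)·10.625, so (5/6)x_{South} = 2.625 and x_{South} = 3.15.
Then x_{North} = 10.625 − 0.5·3.15 = 9.05.
Equilibrium price: P = 103 − 4·12.2 = 54.2.

54.2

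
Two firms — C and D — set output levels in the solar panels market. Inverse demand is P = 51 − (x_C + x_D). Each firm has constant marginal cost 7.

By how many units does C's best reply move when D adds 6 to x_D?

Firm C's profit: π = x_C(51 − (x_C + x_D)) − 7x_C.
∂π/∂x_C = 44 − 2x_C − x_D = 0, so x_C = 22 − 0.5x_D.
The reaction-function slope is −0.5, so a 6-unit rise in x_D moves x_C by −0.5 × 6 = −3. C's best response falls — the actions are strategic substitutes.

-3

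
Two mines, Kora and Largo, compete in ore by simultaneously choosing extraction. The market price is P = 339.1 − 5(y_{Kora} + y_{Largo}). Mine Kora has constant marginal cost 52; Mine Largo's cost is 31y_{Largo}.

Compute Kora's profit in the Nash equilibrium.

Mine Kora's profit: π = y_{Kora}(339.1 − 5(y_{Kora} + y_{Largo})) − 52y_{Kora}.
∂π/∂y_{Kora} = 287.1 − 10y_{Kora} − 5y_{Largo} = 0, so y_{Kora} = 28.71 − 0.5y_{Largo}.
By the same steps for Largo: y_{Largo} = 30.81 − 0.5y_{Kora}.
Substituting the second reaction function into the first: y_{Kora} = 28.71 − 0.5(30.81 − 0.5y_{Kora}), which gives 0.75y_{Kora} = 13.305 ⇒ y_{Kora} = 17.74.
Then y_{Largo} = 30.81 − 0.5·17.74 = 21.94.
Price P = 339.1 − 5·39.68 = 140.7.
Kora's profit: (140.7 − 52)·17.74 = 1573.538.

1573.538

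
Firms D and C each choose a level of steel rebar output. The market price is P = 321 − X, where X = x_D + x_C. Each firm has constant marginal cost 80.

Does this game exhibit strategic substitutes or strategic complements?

strategic substitutes

Firm D's profit: π = x_D(321 − (x_D + x_C)) − 80x_D.
∂π/∂x_D = 241 − 2x_D − x_C = 0, so x_D = 120.5 − 0.5x_C.
The best-response slope dx_D/dx_C = −0.5 < 0: the reaction function is downward-sloping, so the choices are strategic substitutes.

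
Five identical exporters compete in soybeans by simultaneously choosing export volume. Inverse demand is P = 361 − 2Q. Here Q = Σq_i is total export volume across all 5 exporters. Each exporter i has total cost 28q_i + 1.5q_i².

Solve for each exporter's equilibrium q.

A representative exporter's profit is π_i = q_i(361 − 2Q) − 28q_i − 1.5q_i², with Q = q_i + Σ_{j≠i} q_j.
First-order condition: 333 − 7q_i − 2Σ_{j≠i} q_j = 0.
With identical exporters, set every q_j = q: then 333 − 7q − 8q = 0, i.e. q = 333/15 = 22.2.

22.2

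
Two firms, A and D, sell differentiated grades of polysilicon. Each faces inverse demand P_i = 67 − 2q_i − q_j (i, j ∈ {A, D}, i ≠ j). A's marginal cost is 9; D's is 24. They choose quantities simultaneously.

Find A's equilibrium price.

34.2

Firm A's profit: π = q_A(67 − 2q_A − q_D) − 9q_A.
∂π/∂q_A = 58 − 4q_A − q_D = 0 ⇒ q_A = 14.5 − 0.25q_D.
Similarly q_D = 10.75 − 0.25q_A.
Substituting the second reaction function into the first: q_A = 14.5 − 0.25(10.75 − 0.25q_A), which gives 0.9375q_A = 11.8125 ⇒ q_A = 12.6.
Then q_D = 10.75 − 0.25·12.6 = 7.6.
P_A = 67 − 2·12.6 − 7.6 = 34.2.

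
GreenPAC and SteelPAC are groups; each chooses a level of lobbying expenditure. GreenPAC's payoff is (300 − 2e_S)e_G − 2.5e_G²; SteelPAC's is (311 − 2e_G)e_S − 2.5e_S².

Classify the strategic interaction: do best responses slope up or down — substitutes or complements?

strategic substitutes

Expanding GreenPAC's payoff: 300e_G − 2e_Se_G − 2.5e_G².
∂π/∂e_G = 300 − 2e_S − 5e_G = 0, so e_G = 60 − 0.4e_S.
The best-response slope de_G/de_S = −0.4 < 0: the reaction function is downward-sloping, so the choices are strategic substitutes.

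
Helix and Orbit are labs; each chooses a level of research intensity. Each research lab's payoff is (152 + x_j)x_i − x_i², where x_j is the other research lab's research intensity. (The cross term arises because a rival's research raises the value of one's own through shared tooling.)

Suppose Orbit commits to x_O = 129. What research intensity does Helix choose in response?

140.5

Helix's payoff is (152 + x_O)x_H − x_H².
∂π/∂x_H = 152 + x_O − 2x_H = 0, so x_H = 76 + 0.5x_O.
At x_O = 129: x_H = 76 + 0.5·129 = 140.5.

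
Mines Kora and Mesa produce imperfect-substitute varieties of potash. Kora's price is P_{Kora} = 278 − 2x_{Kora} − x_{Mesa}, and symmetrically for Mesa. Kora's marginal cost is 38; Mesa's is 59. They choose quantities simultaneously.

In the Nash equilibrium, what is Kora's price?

Mine Kora's profit: π = x_{Kora}(278 − 2x_{Kora} − x_{Mesa}) − 38x_{Kora}.
∂π/∂x_{Kora} = 240 − 4x_{Kora} − x_{Mesa} = 0 ⇒ x_{Kora} = 60 − 0.25x_{Mesa}.
Similarly x_{Mesa} = 54.75 − 0.25x_{Kora}.
Solving the two reaction functions simultaneously: (1 − (−0.25)(−0.25))x_{Kora} = 60 − 0.25·54.75, so 0.9375x_{Kora} = 46.3125 and x_{Kora} = 49.4.
Then x_{Mesa} = 54.75 − 0.25·49.4 = 42.4.
P_{Kora} = 278 − 2·49.4 − 42.4 = 136.8.

136.8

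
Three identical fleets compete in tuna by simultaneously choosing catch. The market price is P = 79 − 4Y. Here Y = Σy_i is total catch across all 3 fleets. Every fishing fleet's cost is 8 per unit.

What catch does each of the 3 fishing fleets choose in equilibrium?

A representative fishing fleet's profit is π_i = y_i(79 − 4Y) − 8y_i, with Y = y_i + Σ_{j≠i} y_j.
First-order condition: 71 − 8y_i − 4Σ_{j≠i} y_j = 0.
With identical fishing fleets, set every y_j = y: then 71 − 8y − 8y = 0, i.e. y = 71/16 = 4.4375.

4.4375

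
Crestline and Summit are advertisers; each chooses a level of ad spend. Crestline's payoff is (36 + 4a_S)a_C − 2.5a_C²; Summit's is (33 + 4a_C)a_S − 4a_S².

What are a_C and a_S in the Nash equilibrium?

17.5, 12.875

Expanding Crestline's payoff: 36a_C + 4a_Sa_C − 2.5a_C².
∂π/∂a_C = 36 + 4a_S − 5a_C = 0, so a_C = 7.2 + 0.8a_S.
Likewise for Summit: a_S = 4.125 + 0.5a_C.
Substituting the second reaction function into the first: a_C = 7.2 + 0.8(4.125 + 0.5a_C), which gives 0.6a_C = 10.5 ⇒ a_C = 17.5.
Then a_S = 4.125 + 0.5·17.5 = 12.875.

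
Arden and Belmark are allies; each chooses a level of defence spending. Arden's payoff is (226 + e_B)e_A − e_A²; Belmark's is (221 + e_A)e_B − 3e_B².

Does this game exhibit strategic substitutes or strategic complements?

Expanding Arden's payoff: 226e_A + e_Be_A − e_A².
∂π/∂e_A = 226 + e_B − 2e_A = 0, so e_A = 113 + 0.5e_B.
The best-response slope de_A/de_B = 0.5 > 0: the reaction function is upward-sloping, so the choices are strategic complements.

strategic complements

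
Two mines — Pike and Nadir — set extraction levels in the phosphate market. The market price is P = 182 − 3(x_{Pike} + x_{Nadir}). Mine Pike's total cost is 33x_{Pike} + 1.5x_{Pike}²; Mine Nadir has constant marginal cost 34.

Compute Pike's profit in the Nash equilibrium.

450

Mine Pike's profit: π = x_{Pike}(182 − 3(x_{Pike} + x_{Nadir})) − 33x_{Pike} − 1.5x_{Pike}².
∂π/∂x_{Pike} = 149 − 9x_{Pike} − 3x_{Nadir} = 0, so x_{Pike} = 149/9 − (1/3)x_{Nadir}.
For Nadir: ∂π/∂x_{Nadir} = 148 − 6x_{Nadir} − 3x_{Pike} = 0 ⇒ x_{Nadir} = 74/3 − 0.5x_{Pike}.
Solving the two reaction functions simultaneously: (1 − (−1/3)(−0.5))x_{Pike} = 149/9 − (1/3)·(74/3), so (5/6)x_{Pike} = 25/3 and x_{Pike} = 10.
Then x_{Nadir} = 74/3 − 0.5·10 = 59/3.
Price P = 182 − 3·(89/3) = 93.
Pike's profit: (93 − 33)·10 − 1.5(10)² = 450.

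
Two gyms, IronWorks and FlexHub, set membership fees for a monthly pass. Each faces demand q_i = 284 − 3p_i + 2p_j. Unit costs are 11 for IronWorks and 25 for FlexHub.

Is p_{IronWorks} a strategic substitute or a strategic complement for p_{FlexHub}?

IronWorks's profit: π = (p_{IronWorks} − 11)(284 − 3p_{IronWorks} + 2p_{FlexHub}).
∂π/∂p_{IronWorks} = 317 − 6p_{IronWorks} + 2p_{FlexHub} = 0 ⇒ p_{IronWorks} = 317/6 + (1/3)p_{FlexHub}.
The best-response slope dp_{IronWorks}/dp_{FlexHub} = 1/3 > 0: the reaction function is upward-sloping, so the choices are strategic complements.

strategic complements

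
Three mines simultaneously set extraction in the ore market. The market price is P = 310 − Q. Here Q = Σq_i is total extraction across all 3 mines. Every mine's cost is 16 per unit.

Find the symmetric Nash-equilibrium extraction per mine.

A representative mine's profit is π_i = q_i(310 − Q) − 16q_i, with Q = q_i + Σ_{j≠i} q_j.
First-order condition: 294 − 2q_i − Σ_{j≠i} q_j = 0.
Imposing symmetry (q_j = q for all j) turns Σ_{j≠i} q_j into 2q, so 294 = 4q and q = 73.5.

73.5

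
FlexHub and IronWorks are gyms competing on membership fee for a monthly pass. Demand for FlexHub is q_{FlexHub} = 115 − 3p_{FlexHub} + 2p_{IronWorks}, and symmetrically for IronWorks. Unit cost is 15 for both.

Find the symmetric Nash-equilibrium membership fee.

FlexHub's profit: π = (p_{FlexHub} − 15)(115 − 3p_{FlexHub} + 2p_{IronWorks}).
∂π/∂p_{FlexHub} = 160 − 6p_{FlexHub} + 2p_{IronWorks} = 0 ⇒ p_{FlexHub} = 80/3 + (1/3)p_{IronWorks}.
Setting p_{FlexHub} = p_{IronWorks} in the reaction function: p_{FlexHub} = 80/3 + (1/3)p_{FlexHub}, so p_{FlexHub} = (80/3) / (2/3) = 40.

40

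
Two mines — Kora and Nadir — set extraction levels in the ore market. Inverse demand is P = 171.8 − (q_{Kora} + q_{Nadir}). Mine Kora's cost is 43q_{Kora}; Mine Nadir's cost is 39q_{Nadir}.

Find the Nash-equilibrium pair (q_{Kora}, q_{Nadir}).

41.6, 45.6

Mine Kora's profit: π = q_{Kora}(171.8 − (q_{Kora} + q_{Nadir})) − 43q_{Kora}.
∂π/∂q_{Kora} = 128.8 − 2q_{Kora} − q_{Nadir} = 0, so q_{Kora} = 64.4 − 0.5q_{Nadir}.
By the same steps for Nadir: q_{Nadir} = 66.4 − 0.5q_{Kora}.
Plugging q_{Nadir} into Kora's best response: q_{Kora} = 64.4 − 0.5(66.4 − 0.5q_{Kora}) ⇒ 0.75q_{Kora} = 31.2, so q_{Kora} = 41.6.
Then q_{Nadir} = 66.4 − 0.5·41.6 = 45.6.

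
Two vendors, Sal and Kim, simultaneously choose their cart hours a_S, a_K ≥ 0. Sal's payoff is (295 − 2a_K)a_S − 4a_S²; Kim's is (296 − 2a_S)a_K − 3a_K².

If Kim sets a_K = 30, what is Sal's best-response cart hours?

Expanding Sal's payoff: 295a_S − 2a_Ka_S − 4a_S².
∂π/∂a_S = 295 − 2a_K − 8a_S = 0, so a_S = 36.875 − 0.25a_K.
At a_K = 30: a_S = 36.875 − 0.25·30 = 29.375.

29.375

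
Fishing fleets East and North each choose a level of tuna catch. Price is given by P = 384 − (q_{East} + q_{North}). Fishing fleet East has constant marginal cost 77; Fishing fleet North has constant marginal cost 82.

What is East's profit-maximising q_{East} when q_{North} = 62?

Fishing fleet East's profit: π = q_{East}(384 − (q_{East} + q_{North})) − 77q_{East}.
∂π/∂q_{East} = 307 − 2q_{East} − q_{North} = 0, so q_{East} = 153.5 − 0.5q_{North}.
At q_{North} = 62: q_{East} = 153.5 − 0.5·62 = 122.5.

122.5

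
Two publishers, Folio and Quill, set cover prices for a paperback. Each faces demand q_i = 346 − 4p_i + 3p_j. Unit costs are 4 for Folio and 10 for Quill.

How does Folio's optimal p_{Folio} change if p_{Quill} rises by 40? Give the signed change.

15

Folio's profit: π = (p_{Folio} − 4)(346 − 4p_{Folio} + 3p_{Quill}).
∂π/∂p_{Folio} = 362 − 8p_{Folio} + 3p_{Quill} = 0 ⇒ p_{Folio} = 45.25 + 0.375p_{Quill}.
The reaction-function slope is 0.375, so a 40-unit rise in p_{Quill} moves p_{Folio} by 0.375 × 40 = 15. Folio's best response rises — the actions are strategic complements.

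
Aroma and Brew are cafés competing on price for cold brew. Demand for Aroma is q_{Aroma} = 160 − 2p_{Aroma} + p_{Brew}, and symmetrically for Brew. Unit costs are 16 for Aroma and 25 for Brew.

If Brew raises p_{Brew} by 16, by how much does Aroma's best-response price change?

4

Aroma's profit: π = (p_{Aroma} − 16)(160 − 2p_{Aroma} + p_{Brew}).
∂π/∂p_{Aroma} = 192 − 4p_{Aroma} + p_{Brew} = 0 ⇒ p_{Aroma} = 48 + 0.25p_{Brew}.
The reaction-function slope is 0.25, so a 16-unit rise in p_{Brew} moves p_{Aroma} by 0.25 × 16 = 4. Aroma's best response rises — the actions are strategic complements.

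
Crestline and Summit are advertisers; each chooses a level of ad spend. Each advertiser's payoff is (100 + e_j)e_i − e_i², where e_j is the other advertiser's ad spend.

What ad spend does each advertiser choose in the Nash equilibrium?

Crestline's payoff is (100 + e_S)e_C − e_C².
∂π/∂e_C = 100 + e_S − 2e_C = 0, so e_C = 50 + 0.5e_S.
The game is symmetric, so in equilibrium e_S = e_C: the reaction function gives 0.5e_C = 50, hence e_C = 100.

100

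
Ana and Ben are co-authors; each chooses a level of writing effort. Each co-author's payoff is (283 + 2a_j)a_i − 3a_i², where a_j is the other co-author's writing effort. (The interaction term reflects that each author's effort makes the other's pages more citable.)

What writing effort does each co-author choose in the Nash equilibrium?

Ana's payoff is (283 + 2a_B)a_A − 3a_A².
∂π/∂a_A = 283 + 2a_B − 6a_A = 0, so a_A = 283/6 + (1/3)a_B.
Setting a_A = a_B in the reaction function: a_A = 283/6 + (1/3)a_A, so a_A = (283/6) / (2/3) = 70.75.

70.75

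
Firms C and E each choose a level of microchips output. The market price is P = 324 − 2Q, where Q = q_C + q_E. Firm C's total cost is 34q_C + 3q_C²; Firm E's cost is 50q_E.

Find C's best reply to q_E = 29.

Firm C's profit: π = q_C(324 − 2(q_C + q_E)) − 34q_C − 3q_C².
∂π/∂q_C = 290 − 10q_C − 2q_E = 0, so q_C = 29 − 0.2q_E.
At q_E = 29: q_C = 29 − 0.2·29 = 23.2.

23.2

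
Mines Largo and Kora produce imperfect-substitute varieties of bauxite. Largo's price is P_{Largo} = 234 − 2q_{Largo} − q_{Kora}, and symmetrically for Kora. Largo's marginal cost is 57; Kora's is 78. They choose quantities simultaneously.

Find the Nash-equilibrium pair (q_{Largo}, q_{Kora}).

Mine Largo's profit: π = q_{Largo}(234 − 2q_{Largo} − q_{Kora}) − 57q_{Largo}.
∂π/∂q_{Largo} = 177 − 4q_{Largo} − q_{Kora} = 0 ⇒ q_{Largo} = 44.25 − 0.25q_{Kora}.
Similarly q_{Kora} = 39 − 0.25q_{Largo}.
Solving the two reaction functions simultaneously: (1 − (−0.25)(−0.25))q_{Largo} = 44.25 − 0.25·39, so 0.9375q_{Largo} = 34.5 and q_{Largo} = 36.8.
Then q_{Kora} = 39 − 0.25·36.8 = 29.8.

36.8, 29.8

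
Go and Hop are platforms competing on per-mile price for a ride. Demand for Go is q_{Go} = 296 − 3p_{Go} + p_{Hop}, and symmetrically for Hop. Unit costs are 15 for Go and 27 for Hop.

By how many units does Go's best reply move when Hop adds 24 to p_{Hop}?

Go's profit: π = (p_{Go} − 15)(296 − 3p_{Go} + p_{Hop}).
∂π/∂p_{Go} = 341 − 6p_{Go} + p_{Hop} = 0 ⇒ p_{Go} = 341/6 + (1/6)p_{Hop}.
The reaction-function slope is 1/6, so a 24-unit rise in p_{Hop} moves p_{Go} by 1/6 × 24 = 4. Go's best response rises — the actions are strategic complements.

4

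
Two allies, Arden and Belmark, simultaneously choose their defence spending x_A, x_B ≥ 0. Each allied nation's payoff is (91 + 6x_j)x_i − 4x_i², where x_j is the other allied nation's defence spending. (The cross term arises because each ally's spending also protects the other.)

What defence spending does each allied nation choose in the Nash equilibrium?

Arden's payoff is (91 + 6x_B)x_A − 4x_A².
∂π/∂x_A = 91 + 6x_B − 8x_A = 0, so x_A = 11.375 + 0.75x_B.
By symmetry x_B = x_A; substituting into the reaction function, 0.25x_A = 11.375 and x_A = 45.5.

45.5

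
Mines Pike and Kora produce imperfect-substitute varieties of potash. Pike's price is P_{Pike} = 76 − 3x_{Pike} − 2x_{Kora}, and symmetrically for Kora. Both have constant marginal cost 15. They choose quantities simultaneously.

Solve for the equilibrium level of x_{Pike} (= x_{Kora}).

7.625

Mine Pike's profit: π = x_{Pike}(76 − 3x_{Pike} − 2x_{Kora}) − 15x_{Pike}.
∂π/∂x_{Pike} = 61 − 6x_{Pike} − 2x_{Kora} = 0 ⇒ x_{Pike} = 61/6 − (1/3)x_{Kora}.
By symmetry x_{Kora} = x_{Pike}; substituting into the reaction function, (4/3)x_{Pike} = 61/6 and x_{Pike} = 7.625.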